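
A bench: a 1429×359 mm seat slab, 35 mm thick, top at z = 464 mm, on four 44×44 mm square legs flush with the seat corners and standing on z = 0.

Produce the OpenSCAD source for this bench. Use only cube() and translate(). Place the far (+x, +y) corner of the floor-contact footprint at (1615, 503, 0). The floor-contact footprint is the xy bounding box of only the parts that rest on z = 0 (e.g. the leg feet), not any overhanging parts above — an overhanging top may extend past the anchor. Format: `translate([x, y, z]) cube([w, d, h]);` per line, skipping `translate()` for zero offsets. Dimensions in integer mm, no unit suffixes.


translate([186, 144, 429]) cube([1429, 359, 35]);
translate([186, 144, 0]) cube([44, 44, 429]);
translate([186, 459, 0]) cube([44, 44, 429]);
translate([1571, 144, 0]) cube([44, 44, 429]);
translate([1571, 459, 0]) cube([44, 44, 429]);


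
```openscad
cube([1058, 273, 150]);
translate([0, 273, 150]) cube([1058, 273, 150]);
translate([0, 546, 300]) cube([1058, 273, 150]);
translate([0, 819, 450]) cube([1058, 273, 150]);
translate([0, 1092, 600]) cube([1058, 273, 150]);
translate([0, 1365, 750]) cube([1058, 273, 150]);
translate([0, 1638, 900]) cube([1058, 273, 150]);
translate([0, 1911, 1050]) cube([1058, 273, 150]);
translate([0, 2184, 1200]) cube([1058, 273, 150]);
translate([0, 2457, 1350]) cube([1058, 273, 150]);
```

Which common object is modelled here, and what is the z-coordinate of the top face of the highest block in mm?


A staircase. The total rise is 1500 mm.

10 identical blocks, each offset up and back from the previous — a staircase. Each step is 150 mm tall and there are 10 of them, so the total rise is 10 × 150 = 1500 mm.


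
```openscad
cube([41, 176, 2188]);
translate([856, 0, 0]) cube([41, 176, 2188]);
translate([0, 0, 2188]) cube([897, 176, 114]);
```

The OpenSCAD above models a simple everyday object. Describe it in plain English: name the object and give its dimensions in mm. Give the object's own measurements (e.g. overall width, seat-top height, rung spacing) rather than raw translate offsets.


A door frame. The clear opening is 815 mm wide and 2188 mm high. Two 41 mm wide jambs, 176 mm deep, stand either side of the opening from the floor to the top of the opening. A 114 mm thick head sits across the top of both jambs, spanning the full outside width of the frame.


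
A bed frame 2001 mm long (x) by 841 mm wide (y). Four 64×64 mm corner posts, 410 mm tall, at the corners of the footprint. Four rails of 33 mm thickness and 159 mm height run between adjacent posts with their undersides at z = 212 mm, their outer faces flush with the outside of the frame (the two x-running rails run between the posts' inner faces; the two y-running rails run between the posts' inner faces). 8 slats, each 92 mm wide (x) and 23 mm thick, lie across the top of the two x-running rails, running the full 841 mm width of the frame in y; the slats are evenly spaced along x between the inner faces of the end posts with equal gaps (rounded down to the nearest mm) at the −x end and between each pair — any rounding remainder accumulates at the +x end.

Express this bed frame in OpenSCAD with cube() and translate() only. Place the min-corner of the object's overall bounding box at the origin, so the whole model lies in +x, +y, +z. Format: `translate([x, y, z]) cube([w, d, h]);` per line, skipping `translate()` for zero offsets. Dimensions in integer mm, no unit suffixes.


cube([64, 64, 410]);
translate([0, 777, 0]) cube([64, 64, 410]);
translate([1937, 0, 0]) cube([64, 64, 410]);
translate([1937, 777, 0]) cube([64, 64, 410]);
translate([64, 0, 212]) cube([1873, 33, 159]);
translate([64, 808, 212]) cube([1873, 33, 159]);
translate([0, 64, 212]) cube([33, 713, 159]);
translate([1968, 64, 212]) cube([33, 713, 159]);
translate([190, 0, 371]) cube([92, 841, 23]);
translate([408, 0, 371]) cube([92, 841, 23]);
translate([626, 0, 371]) cube([92, 841, 23]);
translate([844, 0, 371]) cube([92, 841, 23]);
translate([1062, 0, 371]) cube([92, 841, 23]);
translate([1280, 0, 371]) cube([92, 841, 23]);
translate([1498, 0, 371]) cube([92, 841, 23]);
translate([1716, 0, 371]) cube([92, 841, 23]);


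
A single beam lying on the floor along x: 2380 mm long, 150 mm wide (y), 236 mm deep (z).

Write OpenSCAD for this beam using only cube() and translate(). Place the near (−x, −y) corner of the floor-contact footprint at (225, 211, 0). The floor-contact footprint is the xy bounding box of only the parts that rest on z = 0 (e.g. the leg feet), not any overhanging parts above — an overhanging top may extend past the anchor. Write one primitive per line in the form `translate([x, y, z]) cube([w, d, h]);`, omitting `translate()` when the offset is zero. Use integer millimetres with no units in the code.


translate([225, 211, 0]) cube([2380, 150, 236]);


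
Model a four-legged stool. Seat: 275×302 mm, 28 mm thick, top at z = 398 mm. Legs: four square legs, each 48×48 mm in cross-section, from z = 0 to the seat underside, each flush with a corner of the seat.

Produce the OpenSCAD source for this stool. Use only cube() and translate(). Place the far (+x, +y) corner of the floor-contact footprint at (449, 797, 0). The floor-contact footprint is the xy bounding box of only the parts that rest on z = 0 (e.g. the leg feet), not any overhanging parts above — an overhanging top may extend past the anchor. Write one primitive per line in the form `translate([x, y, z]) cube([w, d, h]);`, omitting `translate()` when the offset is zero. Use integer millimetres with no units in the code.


translate([174, 495, 370]) cube([275, 302, 28]);
translate([174, 495, 0]) cube([48, 48, 370]);
translate([401, 495, 0]) cube([48, 48, 370]);
translate([174, 749, 0]) cube([48, 48, 370]);
translate([401, 749, 0]) cube([48, 48, 370]);


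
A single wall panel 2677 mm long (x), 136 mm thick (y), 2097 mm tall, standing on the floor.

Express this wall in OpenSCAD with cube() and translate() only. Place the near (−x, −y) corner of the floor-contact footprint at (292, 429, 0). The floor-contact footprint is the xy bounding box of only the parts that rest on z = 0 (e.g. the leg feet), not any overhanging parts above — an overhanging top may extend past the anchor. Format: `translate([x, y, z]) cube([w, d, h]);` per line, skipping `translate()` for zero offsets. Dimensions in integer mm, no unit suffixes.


translate([292, 429, 0]) cube([2677, 136, 2097]);


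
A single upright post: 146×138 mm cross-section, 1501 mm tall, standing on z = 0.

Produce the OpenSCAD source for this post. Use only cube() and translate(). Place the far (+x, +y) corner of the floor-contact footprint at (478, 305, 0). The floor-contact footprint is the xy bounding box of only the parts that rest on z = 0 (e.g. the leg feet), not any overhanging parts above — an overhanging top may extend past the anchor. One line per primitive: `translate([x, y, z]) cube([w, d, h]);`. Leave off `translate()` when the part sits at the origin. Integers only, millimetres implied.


translate([332, 167, 0]) cube([146, 138, 1501]);


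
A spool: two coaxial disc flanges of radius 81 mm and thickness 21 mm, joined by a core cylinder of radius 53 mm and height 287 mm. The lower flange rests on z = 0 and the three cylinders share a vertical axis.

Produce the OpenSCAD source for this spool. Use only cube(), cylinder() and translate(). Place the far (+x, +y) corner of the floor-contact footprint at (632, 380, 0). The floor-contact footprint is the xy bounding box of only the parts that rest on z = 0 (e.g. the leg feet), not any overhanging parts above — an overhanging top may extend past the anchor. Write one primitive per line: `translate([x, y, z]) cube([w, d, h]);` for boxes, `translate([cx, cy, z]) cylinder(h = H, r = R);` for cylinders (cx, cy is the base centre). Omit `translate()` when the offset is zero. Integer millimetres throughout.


translate([551, 299, 0]) cylinder(h = 21, r = 81);
translate([551, 299, 21]) cylinder(h = 287, r = 53);
translate([551, 299, 308]) cylinder(h = 21, r = 81);


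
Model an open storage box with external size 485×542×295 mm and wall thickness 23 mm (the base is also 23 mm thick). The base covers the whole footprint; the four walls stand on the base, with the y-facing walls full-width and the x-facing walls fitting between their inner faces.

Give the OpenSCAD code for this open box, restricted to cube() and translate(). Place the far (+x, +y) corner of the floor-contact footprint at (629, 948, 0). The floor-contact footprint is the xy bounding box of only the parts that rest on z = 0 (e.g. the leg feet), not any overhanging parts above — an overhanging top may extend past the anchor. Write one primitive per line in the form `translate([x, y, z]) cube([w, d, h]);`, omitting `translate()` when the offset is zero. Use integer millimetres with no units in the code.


translate([144, 406, 0]) cube([485, 542, 23]);
translate([144, 406, 23]) cube([485, 23, 272]);
translate([144, 925, 23]) cube([485, 23, 272]);
translate([144, 429, 23]) cube([23, 496, 272]);
translate([606, 429, 23]) cube([23, 496, 272]);


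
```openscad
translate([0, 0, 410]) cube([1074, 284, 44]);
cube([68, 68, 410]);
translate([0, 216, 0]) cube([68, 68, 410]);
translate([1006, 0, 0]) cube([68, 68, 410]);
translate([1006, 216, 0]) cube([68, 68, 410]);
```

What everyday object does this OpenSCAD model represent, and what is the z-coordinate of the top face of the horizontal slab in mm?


A bench. The seat-top height is 454 mm.

A long slab on four corner posts — a bench. The slab sits at z = 410 with thickness 44, so the top is 410 + 44 = 454 mm.


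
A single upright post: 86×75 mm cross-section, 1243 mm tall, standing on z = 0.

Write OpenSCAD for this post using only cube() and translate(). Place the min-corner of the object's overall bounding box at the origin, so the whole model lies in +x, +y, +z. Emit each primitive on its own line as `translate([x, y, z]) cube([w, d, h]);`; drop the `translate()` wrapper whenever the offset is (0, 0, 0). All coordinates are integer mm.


cube([86, 75, 1243]);


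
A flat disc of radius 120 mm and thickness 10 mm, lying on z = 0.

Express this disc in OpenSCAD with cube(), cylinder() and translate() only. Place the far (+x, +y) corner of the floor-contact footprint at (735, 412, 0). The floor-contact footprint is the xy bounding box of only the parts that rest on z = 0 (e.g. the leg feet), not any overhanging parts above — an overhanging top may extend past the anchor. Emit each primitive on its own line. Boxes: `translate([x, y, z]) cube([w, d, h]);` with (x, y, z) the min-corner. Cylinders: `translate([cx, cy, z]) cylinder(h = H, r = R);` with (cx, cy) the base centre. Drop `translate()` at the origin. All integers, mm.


translate([615, 292, 0]) cylinder(h = 10, r = 120);


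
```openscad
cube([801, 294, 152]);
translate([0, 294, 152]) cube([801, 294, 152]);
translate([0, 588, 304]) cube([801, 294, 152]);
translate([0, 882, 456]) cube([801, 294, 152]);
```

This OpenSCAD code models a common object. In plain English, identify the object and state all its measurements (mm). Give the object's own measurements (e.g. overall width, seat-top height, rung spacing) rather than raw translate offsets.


A straight staircase of 4 solid steps. Each step is 801 mm wide (x), 294 mm deep (y, the going) and 152 mm tall (the rise). The first step rests on the floor; each subsequent step sits one going further in +y and one rise higher in +z, directly behind and above the previous step with no overlap.


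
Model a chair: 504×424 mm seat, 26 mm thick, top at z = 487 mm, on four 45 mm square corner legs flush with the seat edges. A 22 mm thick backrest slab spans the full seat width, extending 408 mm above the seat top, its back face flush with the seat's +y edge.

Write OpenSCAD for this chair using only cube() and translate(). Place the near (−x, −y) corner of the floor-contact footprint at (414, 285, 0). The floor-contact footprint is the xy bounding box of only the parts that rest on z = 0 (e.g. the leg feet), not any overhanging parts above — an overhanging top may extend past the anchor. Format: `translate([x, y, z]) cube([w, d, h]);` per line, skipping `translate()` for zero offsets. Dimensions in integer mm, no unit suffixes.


translate([414, 285, 461]) cube([504, 424, 26]);
translate([414, 285, 0]) cube([45, 45, 461]);
translate([873, 285, 0]) cube([45, 45, 461]);
translate([414, 664, 0]) cube([45, 45, 461]);
translate([873, 664, 0]) cube([45, 45, 461]);
translate([414, 687, 487]) cube([504, 22, 408]);


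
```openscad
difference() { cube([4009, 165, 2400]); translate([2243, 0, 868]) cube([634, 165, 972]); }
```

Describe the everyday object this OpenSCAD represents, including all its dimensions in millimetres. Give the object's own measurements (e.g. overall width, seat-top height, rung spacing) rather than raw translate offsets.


A wall 4009 mm long (x), 165 mm thick (y), 2400 mm tall, with a rectangular window opening cut through it. The opening is 634 mm wide and 972 mm tall; its sill is at z = 868 mm and its near (−x) edge is 2243 mm from the wall's −x end. The opening passes through the full wall thickness.


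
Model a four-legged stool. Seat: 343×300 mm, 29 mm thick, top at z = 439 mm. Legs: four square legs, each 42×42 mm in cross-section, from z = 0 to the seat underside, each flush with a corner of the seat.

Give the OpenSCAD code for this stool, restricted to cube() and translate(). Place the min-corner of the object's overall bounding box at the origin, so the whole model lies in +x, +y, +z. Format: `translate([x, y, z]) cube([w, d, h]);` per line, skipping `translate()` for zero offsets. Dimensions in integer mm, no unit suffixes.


translate([0, 0, 410]) cube([343, 300, 29]);
cube([42, 42, 410]);
translate([301, 0, 0]) cube([42, 42, 410]);
translate([0, 258, 0]) cube([42, 42, 410]);
translate([301, 258, 0]) cube([42, 42, 410]);


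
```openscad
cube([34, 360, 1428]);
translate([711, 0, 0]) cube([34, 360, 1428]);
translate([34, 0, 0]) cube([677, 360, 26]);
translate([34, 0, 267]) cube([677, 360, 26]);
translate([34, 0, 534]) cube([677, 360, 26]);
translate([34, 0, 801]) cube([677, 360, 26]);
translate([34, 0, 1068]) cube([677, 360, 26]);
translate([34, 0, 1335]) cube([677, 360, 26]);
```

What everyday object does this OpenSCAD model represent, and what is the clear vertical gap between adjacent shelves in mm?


A bookshelf. The clear shelf gap is 241 mm.

Two tall side panels with 6 horizontal boards between them — a bookshelf. The first two shelf undersides are at z = 0 and z = 267; with shelf thickness 26, the clear gap is 267 − 0 − 26 = 241 mm.


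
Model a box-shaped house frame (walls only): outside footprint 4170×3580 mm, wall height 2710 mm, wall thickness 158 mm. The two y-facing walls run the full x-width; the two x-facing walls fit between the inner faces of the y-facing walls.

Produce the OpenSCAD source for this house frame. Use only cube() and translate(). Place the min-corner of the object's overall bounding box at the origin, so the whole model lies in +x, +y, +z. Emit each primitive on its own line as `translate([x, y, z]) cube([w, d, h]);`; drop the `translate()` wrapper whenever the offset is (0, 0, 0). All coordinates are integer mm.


cube([4170, 158, 2710]);
translate([0, 3422, 0]) cube([4170, 158, 2710]);
translate([0, 158, 0]) cube([158, 3264, 2710]);
translate([4012, 158, 0]) cube([158, 3264, 2710]);


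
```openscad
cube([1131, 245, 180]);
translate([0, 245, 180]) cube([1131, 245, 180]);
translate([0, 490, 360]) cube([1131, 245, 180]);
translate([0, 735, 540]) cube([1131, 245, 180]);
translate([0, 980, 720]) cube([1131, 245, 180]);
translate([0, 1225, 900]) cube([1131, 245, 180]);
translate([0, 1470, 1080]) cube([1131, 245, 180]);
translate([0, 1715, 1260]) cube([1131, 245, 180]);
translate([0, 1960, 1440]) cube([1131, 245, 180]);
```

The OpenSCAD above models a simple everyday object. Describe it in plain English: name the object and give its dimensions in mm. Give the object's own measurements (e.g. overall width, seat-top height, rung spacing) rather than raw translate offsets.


A straight staircase of 9 solid steps. Each step is 1131 mm wide (x), 245 mm deep (y, the going) and 180 mm tall (the rise). The first step rests on the floor; each subsequent step sits one going further in +y and one rise higher in +z, directly behind and above the previous step with no overlap.


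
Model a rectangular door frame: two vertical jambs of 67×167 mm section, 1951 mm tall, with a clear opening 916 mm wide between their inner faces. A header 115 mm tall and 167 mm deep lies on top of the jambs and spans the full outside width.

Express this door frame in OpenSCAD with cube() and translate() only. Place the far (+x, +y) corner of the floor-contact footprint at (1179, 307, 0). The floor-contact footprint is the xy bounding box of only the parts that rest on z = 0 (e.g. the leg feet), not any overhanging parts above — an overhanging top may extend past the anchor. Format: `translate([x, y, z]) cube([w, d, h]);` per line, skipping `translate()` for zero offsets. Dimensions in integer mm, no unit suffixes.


translate([129, 140, 0]) cube([67, 167, 1951]);
translate([1112, 140, 0]) cube([67, 167, 1951]);
translate([129, 140, 1951]) cube([1050, 167, 115]);


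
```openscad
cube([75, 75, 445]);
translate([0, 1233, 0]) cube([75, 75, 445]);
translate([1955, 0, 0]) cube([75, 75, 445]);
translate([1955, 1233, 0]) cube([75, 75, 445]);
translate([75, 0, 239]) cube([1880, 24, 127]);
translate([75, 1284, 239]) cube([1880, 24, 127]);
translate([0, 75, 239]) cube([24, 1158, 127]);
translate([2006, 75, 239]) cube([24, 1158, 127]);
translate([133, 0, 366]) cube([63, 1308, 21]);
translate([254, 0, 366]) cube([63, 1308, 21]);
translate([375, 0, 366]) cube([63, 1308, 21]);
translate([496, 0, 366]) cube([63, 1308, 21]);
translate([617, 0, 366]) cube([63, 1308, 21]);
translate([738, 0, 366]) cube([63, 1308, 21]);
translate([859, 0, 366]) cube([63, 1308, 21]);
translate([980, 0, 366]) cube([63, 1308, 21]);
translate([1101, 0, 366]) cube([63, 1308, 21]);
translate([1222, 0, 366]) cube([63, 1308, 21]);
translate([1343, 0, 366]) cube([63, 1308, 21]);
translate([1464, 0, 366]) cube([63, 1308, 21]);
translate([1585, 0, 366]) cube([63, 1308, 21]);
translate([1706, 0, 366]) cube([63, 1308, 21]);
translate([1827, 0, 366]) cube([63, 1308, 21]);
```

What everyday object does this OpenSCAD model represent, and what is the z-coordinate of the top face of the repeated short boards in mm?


A bed frame. The slat-top height is 387 mm.

Four posts, four rails, and a row of slats — a bed frame. Slats sit on the rails at z = 239 + 127 = 366; with slat thickness 21, the top is 387 mm.


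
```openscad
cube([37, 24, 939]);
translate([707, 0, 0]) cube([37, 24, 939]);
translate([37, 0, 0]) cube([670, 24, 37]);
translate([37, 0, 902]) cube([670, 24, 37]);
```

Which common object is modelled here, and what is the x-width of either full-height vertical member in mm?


A picture frame. The border width is 37 mm.

Four thin pieces enclosing a rectangular opening — a picture frame. The two full-height stiles are 939 mm tall; the top rail sits at z = 902 and is 37 mm tall, so the border above the opening is 939 − 902 = 37 mm, matching the stile x-width.


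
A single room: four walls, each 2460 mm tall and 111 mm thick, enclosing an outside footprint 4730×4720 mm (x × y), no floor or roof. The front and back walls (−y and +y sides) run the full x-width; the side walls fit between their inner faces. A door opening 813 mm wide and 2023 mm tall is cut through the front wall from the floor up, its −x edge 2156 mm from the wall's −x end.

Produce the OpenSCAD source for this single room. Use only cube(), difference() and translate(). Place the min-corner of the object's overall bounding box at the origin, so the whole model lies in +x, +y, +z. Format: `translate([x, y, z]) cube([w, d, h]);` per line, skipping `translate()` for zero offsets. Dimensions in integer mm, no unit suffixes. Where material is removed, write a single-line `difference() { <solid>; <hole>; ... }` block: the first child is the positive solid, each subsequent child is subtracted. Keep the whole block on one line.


difference() { cube([4730, 111, 2460]); translate([2156, 0, 0]) cube([813, 111, 2023]); }
translate([0, 4609, 0]) cube([4730, 111, 2460]);
translate([0, 111, 0]) cube([111, 4498, 2460]);
translate([4619, 111, 0]) cube([111, 4498, 2460]);


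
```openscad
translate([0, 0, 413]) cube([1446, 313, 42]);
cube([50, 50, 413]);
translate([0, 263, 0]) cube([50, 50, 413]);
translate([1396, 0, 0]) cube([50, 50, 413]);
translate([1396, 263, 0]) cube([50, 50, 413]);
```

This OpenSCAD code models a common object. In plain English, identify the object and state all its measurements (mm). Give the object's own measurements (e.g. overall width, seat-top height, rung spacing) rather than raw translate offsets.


A bench: a 1446×313 mm seat slab, 42 mm thick, top at z = 455 mm, on four 50×50 mm square legs flush with the seat corners and standing on z = 0.


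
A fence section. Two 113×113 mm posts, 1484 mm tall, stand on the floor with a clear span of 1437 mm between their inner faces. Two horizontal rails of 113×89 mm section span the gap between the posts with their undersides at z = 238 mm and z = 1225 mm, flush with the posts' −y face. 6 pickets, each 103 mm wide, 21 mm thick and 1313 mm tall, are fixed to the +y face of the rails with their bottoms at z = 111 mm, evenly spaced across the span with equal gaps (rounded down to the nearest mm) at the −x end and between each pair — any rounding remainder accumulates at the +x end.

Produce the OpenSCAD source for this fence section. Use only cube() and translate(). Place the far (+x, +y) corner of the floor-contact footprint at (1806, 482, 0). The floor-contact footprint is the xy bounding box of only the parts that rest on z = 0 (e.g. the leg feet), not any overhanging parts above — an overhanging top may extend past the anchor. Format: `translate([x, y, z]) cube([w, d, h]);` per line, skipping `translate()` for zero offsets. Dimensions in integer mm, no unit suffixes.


translate([143, 369, 0]) cube([113, 113, 1484]);
translate([1693, 369, 0]) cube([113, 113, 1484]);
translate([256, 369, 238]) cube([1437, 113, 89]);
translate([256, 369, 1225]) cube([1437, 113, 89]);
translate([373, 482, 111]) cube([103, 21, 1313]);
translate([593, 482, 111]) cube([103, 21, 1313]);
translate([813, 482, 111]) cube([103, 21, 1313]);
translate([1033, 482, 111]) cube([103, 21, 1313]);
translate([1253, 482, 111]) cube([103, 21, 1313]);
translate([1473, 482, 111]) cube([103, 21, 1313]);


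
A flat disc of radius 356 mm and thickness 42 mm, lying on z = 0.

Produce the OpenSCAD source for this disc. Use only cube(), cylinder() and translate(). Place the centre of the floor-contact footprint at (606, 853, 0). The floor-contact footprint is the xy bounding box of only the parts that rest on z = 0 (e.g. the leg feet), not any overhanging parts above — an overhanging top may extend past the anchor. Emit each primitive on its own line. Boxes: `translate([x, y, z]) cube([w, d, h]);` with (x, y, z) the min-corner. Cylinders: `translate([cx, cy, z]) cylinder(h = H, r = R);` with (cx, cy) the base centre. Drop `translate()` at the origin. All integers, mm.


translate([606, 853, 0]) cylinder(h = 42, r = 356);


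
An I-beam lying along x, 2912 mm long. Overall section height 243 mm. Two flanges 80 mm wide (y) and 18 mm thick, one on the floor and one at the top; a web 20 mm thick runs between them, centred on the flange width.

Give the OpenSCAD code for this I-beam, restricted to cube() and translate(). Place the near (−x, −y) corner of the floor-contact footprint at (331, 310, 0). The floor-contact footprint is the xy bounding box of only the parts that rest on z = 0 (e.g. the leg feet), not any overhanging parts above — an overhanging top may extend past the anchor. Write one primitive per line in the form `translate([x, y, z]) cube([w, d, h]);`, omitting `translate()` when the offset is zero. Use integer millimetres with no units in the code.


translate([331, 310, 0]) cube([2912, 80, 18]);
translate([331, 340, 18]) cube([2912, 20, 207]);
translate([331, 310, 225]) cube([2912, 80, 18]);


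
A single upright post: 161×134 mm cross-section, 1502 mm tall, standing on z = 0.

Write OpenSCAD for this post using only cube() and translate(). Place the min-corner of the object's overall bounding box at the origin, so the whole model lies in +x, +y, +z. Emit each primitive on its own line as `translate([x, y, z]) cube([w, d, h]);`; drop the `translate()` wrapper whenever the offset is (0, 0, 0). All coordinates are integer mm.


cube([161, 134, 1502]);


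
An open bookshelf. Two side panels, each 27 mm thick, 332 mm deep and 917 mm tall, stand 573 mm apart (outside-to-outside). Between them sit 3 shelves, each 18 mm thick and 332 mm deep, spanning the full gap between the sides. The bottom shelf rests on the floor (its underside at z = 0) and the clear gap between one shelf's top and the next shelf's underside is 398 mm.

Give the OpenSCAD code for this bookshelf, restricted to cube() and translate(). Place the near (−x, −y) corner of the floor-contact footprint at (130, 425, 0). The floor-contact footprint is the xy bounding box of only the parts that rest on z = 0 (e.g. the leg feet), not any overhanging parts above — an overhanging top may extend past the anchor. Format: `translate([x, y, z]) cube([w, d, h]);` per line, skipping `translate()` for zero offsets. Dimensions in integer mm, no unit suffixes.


translate([130, 425, 0]) cube([27, 332, 917]);
translate([676, 425, 0]) cube([27, 332, 917]);
translate([157, 425, 0]) cube([519, 332, 18]);
translate([157, 425, 416]) cube([519, 332, 18]);
translate([157, 425, 832]) cube([519, 332, 18]);


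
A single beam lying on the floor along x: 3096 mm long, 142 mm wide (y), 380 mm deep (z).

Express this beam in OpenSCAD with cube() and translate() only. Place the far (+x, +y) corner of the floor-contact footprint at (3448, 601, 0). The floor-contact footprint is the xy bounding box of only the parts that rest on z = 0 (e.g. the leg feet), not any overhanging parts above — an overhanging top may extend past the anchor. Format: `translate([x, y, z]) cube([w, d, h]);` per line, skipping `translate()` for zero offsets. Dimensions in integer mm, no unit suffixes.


translate([352, 459, 0]) cube([3096, 142, 380]);


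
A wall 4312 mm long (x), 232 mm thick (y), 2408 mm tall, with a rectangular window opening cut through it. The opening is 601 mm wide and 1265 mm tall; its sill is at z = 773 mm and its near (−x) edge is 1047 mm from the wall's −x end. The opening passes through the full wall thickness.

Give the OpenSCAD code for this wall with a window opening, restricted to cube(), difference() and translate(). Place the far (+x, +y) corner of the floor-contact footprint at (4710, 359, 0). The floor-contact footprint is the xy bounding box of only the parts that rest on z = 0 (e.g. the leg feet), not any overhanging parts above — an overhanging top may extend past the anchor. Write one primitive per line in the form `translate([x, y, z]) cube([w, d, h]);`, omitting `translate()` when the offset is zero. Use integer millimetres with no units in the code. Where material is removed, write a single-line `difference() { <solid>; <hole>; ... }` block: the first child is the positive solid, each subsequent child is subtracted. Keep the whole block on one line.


difference() { translate([398, 127, 0]) cube([4312, 232, 2408]); translate([1445, 127, 773]) cube([601, 232, 1265]); }


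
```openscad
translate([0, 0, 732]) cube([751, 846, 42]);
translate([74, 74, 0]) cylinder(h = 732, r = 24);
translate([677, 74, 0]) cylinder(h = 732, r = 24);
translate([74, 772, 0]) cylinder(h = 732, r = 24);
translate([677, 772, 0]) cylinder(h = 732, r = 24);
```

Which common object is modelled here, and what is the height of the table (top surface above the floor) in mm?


A table. The table height is 774 mm.

A 751×846×42 slab sits at z = 732 on four Ø48 mm round legs — a table. The top surface is at 732 + 42 = 774 mm.


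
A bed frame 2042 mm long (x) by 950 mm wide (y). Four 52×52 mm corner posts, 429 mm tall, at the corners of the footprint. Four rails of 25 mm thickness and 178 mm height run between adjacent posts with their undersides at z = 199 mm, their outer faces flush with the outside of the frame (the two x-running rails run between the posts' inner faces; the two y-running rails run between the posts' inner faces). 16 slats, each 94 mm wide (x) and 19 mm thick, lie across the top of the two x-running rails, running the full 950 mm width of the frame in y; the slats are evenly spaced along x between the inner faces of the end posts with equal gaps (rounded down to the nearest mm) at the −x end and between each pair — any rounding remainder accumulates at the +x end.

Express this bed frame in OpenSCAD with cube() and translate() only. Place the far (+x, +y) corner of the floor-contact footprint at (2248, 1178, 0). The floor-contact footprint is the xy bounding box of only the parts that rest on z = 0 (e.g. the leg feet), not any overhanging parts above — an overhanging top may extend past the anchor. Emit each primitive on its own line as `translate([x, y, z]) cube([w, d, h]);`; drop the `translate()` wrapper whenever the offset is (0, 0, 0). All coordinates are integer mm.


translate([206, 228, 0]) cube([52, 52, 429]);
translate([206, 1126, 0]) cube([52, 52, 429]);
translate([2196, 228, 0]) cube([52, 52, 429]);
translate([2196, 1126, 0]) cube([52, 52, 429]);
translate([258, 228, 199]) cube([1938, 25, 178]);
translate([258, 1153, 199]) cube([1938, 25, 178]);
translate([206, 280, 199]) cube([25, 846, 178]);
translate([2223, 280, 199]) cube([25, 846, 178]);
translate([283, 228, 377]) cube([94, 950, 19]);
translate([402, 228, 377]) cube([94, 950, 19]);
translate([521, 228, 377]) cube([94, 950, 19]);
translate([640, 228, 377]) cube([94, 950, 19]);
translate([759, 228, 377]) cube([94, 950, 19]);
translate([878, 228, 377]) cube([94, 950, 19]);
translate([997, 228, 377]) cube([94, 950, 19]);
translate([1116, 228, 377]) cube([94, 950, 19]);
translate([1235, 228, 377]) cube([94, 950, 19]);
translate([1354, 228, 377]) cube([94, 950, 19]);
translate([1473, 228, 377]) cube([94, 950, 19]);
translate([1592, 228, 377]) cube([94, 950, 19]);
translate([1711, 228, 377]) cube([94, 950, 19]);
translate([1830, 228, 377]) cube([94, 950, 19]);
translate([1949, 228, 377]) cube([94, 950, 19]);
translate([2068, 228, 377]) cube([94, 950, 19]);


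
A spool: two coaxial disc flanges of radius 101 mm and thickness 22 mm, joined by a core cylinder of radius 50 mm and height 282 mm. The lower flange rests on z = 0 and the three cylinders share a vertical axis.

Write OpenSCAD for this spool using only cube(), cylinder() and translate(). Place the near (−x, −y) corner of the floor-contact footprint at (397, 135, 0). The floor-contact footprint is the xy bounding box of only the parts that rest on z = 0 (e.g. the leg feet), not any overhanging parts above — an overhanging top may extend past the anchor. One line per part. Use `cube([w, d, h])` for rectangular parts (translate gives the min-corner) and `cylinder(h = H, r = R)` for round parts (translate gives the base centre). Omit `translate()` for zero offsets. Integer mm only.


translate([498, 236, 0]) cylinder(h = 22, r = 101);
translate([498, 236, 22]) cylinder(h = 282, r = 50);
translate([498, 236, 304]) cylinder(h = 22, r = 101);


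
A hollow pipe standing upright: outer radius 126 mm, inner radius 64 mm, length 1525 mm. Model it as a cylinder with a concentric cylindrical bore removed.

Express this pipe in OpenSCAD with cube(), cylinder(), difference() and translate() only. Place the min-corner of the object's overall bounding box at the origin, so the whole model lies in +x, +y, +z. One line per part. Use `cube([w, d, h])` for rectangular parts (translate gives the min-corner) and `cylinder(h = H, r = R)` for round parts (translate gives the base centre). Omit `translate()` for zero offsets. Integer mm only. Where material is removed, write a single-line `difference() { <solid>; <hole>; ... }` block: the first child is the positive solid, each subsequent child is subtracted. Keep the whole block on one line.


difference() { translate([126, 126, 0]) cylinder(h = 1525, r = 126); translate([126, 126, 0]) cylinder(h = 1525, r = 64); }


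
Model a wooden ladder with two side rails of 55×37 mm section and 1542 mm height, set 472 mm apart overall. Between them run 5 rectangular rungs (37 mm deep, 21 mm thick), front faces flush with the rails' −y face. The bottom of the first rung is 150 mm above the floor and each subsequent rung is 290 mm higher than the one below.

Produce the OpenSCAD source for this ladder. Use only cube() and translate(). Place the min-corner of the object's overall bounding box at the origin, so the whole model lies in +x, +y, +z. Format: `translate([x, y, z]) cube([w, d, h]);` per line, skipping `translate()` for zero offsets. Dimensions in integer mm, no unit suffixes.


cube([55, 37, 1542]);
translate([417, 0, 0]) cube([55, 37, 1542]);
translate([55, 0, 150]) cube([362, 37, 21]);
translate([55, 0, 440]) cube([362, 37, 21]);
translate([55, 0, 730]) cube([362, 37, 21]);
translate([55, 0, 1020]) cube([362, 37, 21]);
translate([55, 0, 1310]) cube([362, 37, 21]);


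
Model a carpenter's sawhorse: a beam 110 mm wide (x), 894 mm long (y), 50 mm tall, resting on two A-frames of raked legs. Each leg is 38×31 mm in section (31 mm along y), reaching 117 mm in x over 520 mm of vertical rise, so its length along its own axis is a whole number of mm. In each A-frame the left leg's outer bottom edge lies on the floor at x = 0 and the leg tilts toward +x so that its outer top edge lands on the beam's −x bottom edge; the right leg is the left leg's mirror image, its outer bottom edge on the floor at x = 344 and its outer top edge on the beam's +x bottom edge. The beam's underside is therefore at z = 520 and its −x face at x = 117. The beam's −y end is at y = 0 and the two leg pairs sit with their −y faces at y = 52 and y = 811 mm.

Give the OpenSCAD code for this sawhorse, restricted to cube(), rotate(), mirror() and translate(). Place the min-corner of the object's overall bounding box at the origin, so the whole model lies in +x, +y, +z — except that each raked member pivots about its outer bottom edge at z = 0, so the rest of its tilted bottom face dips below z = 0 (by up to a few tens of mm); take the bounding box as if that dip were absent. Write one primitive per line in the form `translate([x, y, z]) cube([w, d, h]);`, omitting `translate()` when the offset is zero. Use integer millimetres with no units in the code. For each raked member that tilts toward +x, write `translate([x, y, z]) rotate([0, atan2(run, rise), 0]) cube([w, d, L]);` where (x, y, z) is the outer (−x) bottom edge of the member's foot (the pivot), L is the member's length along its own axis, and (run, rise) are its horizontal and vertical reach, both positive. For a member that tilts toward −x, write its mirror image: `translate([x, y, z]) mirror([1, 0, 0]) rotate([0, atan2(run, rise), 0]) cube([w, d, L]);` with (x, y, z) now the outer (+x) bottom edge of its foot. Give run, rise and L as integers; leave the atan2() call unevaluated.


translate([117, 0, 520]) cube([110, 894, 50]);
translate([0, 52, 0]) rotate([0, atan2(117, 520), 0]) cube([38, 31, 533]);
translate([344, 52, 0]) mirror([1, 0, 0]) rotate([0, atan2(117, 520), 0]) cube([38, 31, 533]);
translate([0, 811, 0]) rotate([0, atan2(117, 520), 0]) cube([38, 31, 533]);
translate([344, 811, 0]) mirror([1, 0, 0]) rotate([0, atan2(117, 520), 0]) cube([38, 31, 533]);


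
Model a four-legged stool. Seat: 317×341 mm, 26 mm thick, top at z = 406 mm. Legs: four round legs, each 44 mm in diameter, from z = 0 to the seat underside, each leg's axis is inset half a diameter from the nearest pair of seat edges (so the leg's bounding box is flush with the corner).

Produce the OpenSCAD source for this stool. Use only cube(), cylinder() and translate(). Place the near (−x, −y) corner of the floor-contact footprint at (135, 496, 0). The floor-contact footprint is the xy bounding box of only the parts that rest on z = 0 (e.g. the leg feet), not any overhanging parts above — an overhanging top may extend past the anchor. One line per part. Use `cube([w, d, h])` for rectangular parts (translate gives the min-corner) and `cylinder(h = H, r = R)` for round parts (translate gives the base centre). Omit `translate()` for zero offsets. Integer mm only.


translate([135, 496, 380]) cube([317, 341, 26]);
translate([157, 518, 0]) cylinder(h = 380, r = 22);
translate([430, 518, 0]) cylinder(h = 380, r = 22);
translate([157, 815, 0]) cylinder(h = 380, r = 22);
translate([430, 815, 0]) cylinder(h = 380, r = 22);


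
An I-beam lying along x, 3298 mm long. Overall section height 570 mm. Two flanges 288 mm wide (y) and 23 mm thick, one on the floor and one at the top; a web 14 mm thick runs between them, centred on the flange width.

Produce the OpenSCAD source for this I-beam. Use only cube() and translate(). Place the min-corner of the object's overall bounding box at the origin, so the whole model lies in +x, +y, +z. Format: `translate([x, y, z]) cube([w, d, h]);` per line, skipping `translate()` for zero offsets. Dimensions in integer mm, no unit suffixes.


cube([3298, 288, 23]);
translate([0, 137, 23]) cube([3298, 14, 524]);
translate([0, 0, 547]) cube([3298, 288, 23]);


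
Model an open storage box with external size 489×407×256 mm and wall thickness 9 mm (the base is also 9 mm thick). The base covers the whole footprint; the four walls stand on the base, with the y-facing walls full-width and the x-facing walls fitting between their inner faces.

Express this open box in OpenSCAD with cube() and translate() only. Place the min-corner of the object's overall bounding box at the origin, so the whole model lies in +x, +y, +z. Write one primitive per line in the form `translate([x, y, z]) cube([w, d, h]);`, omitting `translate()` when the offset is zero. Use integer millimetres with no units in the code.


cube([489, 407, 9]);
translate([0, 0, 9]) cube([489, 9, 247]);
translate([0, 398, 9]) cube([489, 9, 247]);
translate([0, 9, 9]) cube([9, 389, 247]);
translate([480, 9, 9]) cube([9, 389, 247]);


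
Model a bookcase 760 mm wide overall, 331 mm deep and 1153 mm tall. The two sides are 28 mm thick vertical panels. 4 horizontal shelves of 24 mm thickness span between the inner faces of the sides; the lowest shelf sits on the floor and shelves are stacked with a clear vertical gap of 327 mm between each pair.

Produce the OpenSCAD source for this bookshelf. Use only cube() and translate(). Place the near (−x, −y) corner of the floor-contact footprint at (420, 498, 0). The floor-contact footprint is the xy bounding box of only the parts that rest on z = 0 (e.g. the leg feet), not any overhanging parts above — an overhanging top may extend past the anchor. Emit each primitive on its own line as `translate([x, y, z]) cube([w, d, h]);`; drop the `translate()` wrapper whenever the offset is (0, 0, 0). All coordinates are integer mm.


translate([420, 498, 0]) cube([28, 331, 1153]);
translate([1152, 498, 0]) cube([28, 331, 1153]);
translate([448, 498, 0]) cube([704, 331, 24]);
translate([448, 498, 351]) cube([704, 331, 24]);
translate([448, 498, 702]) cube([704, 331, 24]);
translate([448, 498, 1053]) cube([704, 331, 24]);


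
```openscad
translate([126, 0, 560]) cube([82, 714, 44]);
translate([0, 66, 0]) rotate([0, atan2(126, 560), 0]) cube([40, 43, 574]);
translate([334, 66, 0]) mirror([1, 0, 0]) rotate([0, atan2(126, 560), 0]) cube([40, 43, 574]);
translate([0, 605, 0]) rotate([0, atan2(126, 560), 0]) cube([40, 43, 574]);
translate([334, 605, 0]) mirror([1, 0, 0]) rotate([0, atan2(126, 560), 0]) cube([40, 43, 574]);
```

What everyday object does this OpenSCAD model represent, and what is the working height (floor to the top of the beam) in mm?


A sawhorse. The overall height is 604 mm.

A beam across two mirrored pairs of raked legs — a sawhorse. The beam's underside is at z = 560 (matching the legs' vertical rise in atan2(126, 560)) and the beam is 44 mm tall, so its top is at 560 + 44 = 604 mm. The raked legs top out at the beam's underside, so that is the highest point.
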